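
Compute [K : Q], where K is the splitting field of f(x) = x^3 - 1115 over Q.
[K : Q] = 6

The roots of x^3 - 1115 are ∛1115, ω∛1115, ω^2∛1115 where ω = e^(2πi/3) is a primitive cube root of unity, so K = Q(∛1115, ω). Now [Q(∛1115):Q] = 3 (since 1115 is not a perfect cube, x^3 - 1115 is irreducible) and [Q(ω):Q] = 2. Both 2 and 3 divide [K:Q], and [K:Q] ≤ 3·2 = 6, so [K:Q] = 6. (Equivalently: Q(∛1115) ⊂ R but ω ∉ R, so [K : Q(∛1115)] = 2.)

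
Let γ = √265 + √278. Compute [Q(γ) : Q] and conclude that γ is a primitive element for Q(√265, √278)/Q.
[Q(γ) : Q] = 4 (equivalently, Q(γ) = Q(√265, √278))

Obviously Q(γ) ⊆ Q(√265, √278), and [Q(√265, √278):Q] = 4 (since 265, 278 are distinct squarefree integers > 1 with 73670 not a perfect square). To show equality we compute the minimal polynomial of γ. From γ = √265 + √278: γ^2 = 265 + 2√(73670) + 278 = 543 + 2√(73670), so γ^2 - 543 = 2√(73670); squaring, (γ^2 - 543)^2 = 4·73670, i.e. γ^4 - 1086γ^2 + 294849 - 294680 = 0, i.e. γ^4 - 1086γ^2 + 169 = 0. So γ is a root of x^4 - 1086x^2 + 169. This polynomial is irreducible over Q: it has no rational root (each ±√265 ± √278 is irrational), and any factorization into two quadratics over Q would force √(73670) ∈ Q (pairing opposite roots) or √265, √278 ∈ Q (other pairings), all impossible. Hence [Q(γ):Q] = 4 = [Q(√265, √278):Q], so Q(γ) = Q(√265, √278).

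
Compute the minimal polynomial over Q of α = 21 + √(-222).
m_α(x) = x^2 - 42x + 663

From α - 21 = √(-222), squaring gives (α - 21)^2 = -222, i.e. α^2 - 42α + 441 = -222, so α^2 - 42α + 663 = 0. The discriminant of x^2 - 42x + 663 is (-42)^2 - 4·(663) = 1764 - 2652 = -888, and 4·(-222) is not a perfect square in Q since -222 is squarefree and ≠ 1. Hence x^2 - 42x + 663 is irreducible over Q and is the minimal polynomial of α.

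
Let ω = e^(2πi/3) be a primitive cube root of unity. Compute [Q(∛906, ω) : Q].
[Q(∛906, ω) : Q] = 6

[Q(∛906):Q] = 3 (min poly x^3 - 906, irreducible since 906 is not a perfect cube). [Q(ω):Q] = 2 (min poly x^2 + x + 1). Since Q(∛906) ⊂ R and ω ∉ R, we have ω ∉ Q(∛906), so x^2 + x + 1 remains irreducible over Q(∛906) and [Q(∛906, ω) : Q(∛906)] = 2. By the tower law, [Q(∛906, ω) : Q] = 3 · 2 = 6. (In fact Q(∛906, ω) is the splitting field of x^3 - 906 over Q.)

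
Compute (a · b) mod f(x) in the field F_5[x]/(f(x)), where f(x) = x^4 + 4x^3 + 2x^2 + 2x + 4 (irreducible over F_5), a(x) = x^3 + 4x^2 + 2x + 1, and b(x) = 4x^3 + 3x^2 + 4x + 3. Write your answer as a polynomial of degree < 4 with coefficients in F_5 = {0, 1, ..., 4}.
a · b ≡ 4x^3 + 3x^2 + 2 (mod f(x))

Multiply in F_5[x]: a(x)·b(x) = (x^3 + 4x^2 + 2x + 1)·(4x^3 + 3x^2 + 4x + 3) = 4x^6 + 4x^5 + 4x^4 + 4x^3 + 3x^2 + 3. This has degree ≥ 4, so divide by f(x) over F_5: 4x^6 + 4x^5 + 4x^4 + 4x^3 + 3x^2 + 3 = (4x^2 + 3x + 4)·(x^4 + 4x^3 + 2x^2 + 2x + 4) + (4x^3 + 3x^2 + 2). Hence a·b ≡ 4x^3 + 3x^2 + 2 (mod f). (F_5[x]/(f) is a field with 5^4 = 625 elements since f is irreducible of degree 4.)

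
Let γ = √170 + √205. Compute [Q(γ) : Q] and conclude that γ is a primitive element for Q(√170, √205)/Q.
[Q(γ) : Q] = 4 (equivalently, Q(γ) = Q(√170, √205))

Obviously Q(γ) ⊆ Q(√170, √205), and [Q(√170, √205):Q] = 4 (since 170, 205 are distinct squarefree integers > 1 with 34850 not a perfect square). To show equality we compute the minimal polynomial of γ. From γ = √170 + √205: γ^2 = 170 + 2√(34850) + 205 = 375 + 2√(34850), so γ^2 - 375 = 2√(34850); squaring, (γ^2 - 375)^2 = 4·34850, i.e. γ^4 - 750γ^2 + 140625 - 139400 = 0, i.e. γ^4 - 750γ^2 + 1225 = 0. So γ is a root of x^4 - 750x^2 + 1225. This polynomial is irreducible over Q: it has no rational root (each ±√170 ± √205 is irrational), and any factorization into two quadratics over Q would force √(34850) ∈ Q (pairing opposite roots) or √170, √205 ∈ Q (other pairings), all impossible. Hence [Q(γ):Q] = 4 = [Q(√170, √205):Q], so Q(γ) = Q(√170, √205).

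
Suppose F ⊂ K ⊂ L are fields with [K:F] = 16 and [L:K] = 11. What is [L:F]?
[L:F] = 176

The tower law says that for any tower of field extensions F ⊂ K ⊂ L with finite degrees, [L:F] = [L:K] · [K:F]. Here this gives [L:F] = 11 · 16 = 176.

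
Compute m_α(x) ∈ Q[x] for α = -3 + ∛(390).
m_α(x) = x^3 + 9x^2 + 27x - 363

Set β = α + 3 = ∛(390), so β^3 = 390. Then (α + 3)^3 - 390 = 0, i.e. α is a root of g(x) = (x + 3)^3 - 390 = x^3 + 9x^2 + 27x - 363. Since g(x) = h(x + 3) where h(x) = x^3 - 390, and h is irreducible over Q (because 390 is not a perfect cube, so h has no rational root, and a monic cubic with no rational root is irreducible), g is also irreducible (irreducibility is preserved under the substitution x → x + 3). Hence m_α(x) = x^3 + 9x^2 + 27x - 363.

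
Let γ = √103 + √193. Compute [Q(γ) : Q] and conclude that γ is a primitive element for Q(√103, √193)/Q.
[Q(γ) : Q] = 4 (equivalently, Q(γ) = Q(√103, √193))

Obviously Q(γ) ⊆ Q(√103, √193), and [Q(√103, √193):Q] = 4 (since 103, 193 are distinct squarefree integers > 1 with 19879 not a perfect square). To show equality we compute the minimal polynomial of γ. From γ = √103 + √193: γ^2 = 103 + 2√(19879) + 193 = 296 + 2√(19879), so γ^2 - 296 = 2√(19879); squaring, (γ^2 - 296)^2 = 4·19879, i.e. γ^4 - 592γ^2 + 87616 - 79516 = 0, i.e. γ^4 - 592γ^2 + 8100 = 0. So γ is a root of x^4 - 592x^2 + 8100. This polynomial is irreducible over Q: it has no rational root (each ±√103 ± √193 is irrational), and any factorization into two quadratics over Q would force √(19879) ∈ Q (pairing opposite roots) or √103, √193 ∈ Q (other pairings), all impossible. Hence [Q(γ):Q] = 4 = [Q(√103, √193):Q], so Q(γ) = Q(√103, √193).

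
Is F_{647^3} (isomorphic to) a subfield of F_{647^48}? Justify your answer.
Yes: F_{647^3} is a subfield of F_{647^48}

F_{p^m} embeds in F_{p^n} iff m | n (since F_{p^n} is the splitting field of x^(p^n) - x, and F_{p^m} ⊂ F_{p^n} forces p^n to be a power of p^m, i.e. m | n; conversely if m | n then every root of x^(p^m) - x is a root of x^(p^n) - x). Here 3 | 48 (since 48 = 16·3), so F_{647^3} is a subfield of F_{647^48}, and [F_{647^48} : F_{647^3}] = 48/3 = 16.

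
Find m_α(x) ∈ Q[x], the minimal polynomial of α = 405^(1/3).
m_α(x) = x^3 - 405

α satisfies α^3 = 405, so x^3 - 405 annihilates α. By the rational root test, a rational root p/q (in lowest terms) of x^3 - 405 would satisfy p^3 = 405 q^3, forcing q = 1 and p^3 = 405; but 405 is not a perfect cube, contradiction. A monic cubic over Q with no rational root is irreducible (any nontrivial factorization would include a linear factor). Hence x^3 - 405 is the minimal polynomial of α, and in particular [Q(α):Q] = 3.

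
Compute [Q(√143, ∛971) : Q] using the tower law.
[Q(√143, ∛971) : Q] = 6

Let L = Q(√143, ∛971). Since Q(√143) ⊂ L and [Q(√143):Q] = 2, the tower law gives 2 | [L:Q]. Likewise Q(∛971) ⊂ L with [Q(∛971):Q] = 3 (because 971 is not a perfect cube), so 3 | [L:Q]. As gcd(2,3) = 1, [L:Q] is divisible by 6. Conversely L is generated over Q by √143 and ∛971, so [L:Q] ≤ 2·3 = 6. Therefore [Q(√143, ∛971) : Q] = 6.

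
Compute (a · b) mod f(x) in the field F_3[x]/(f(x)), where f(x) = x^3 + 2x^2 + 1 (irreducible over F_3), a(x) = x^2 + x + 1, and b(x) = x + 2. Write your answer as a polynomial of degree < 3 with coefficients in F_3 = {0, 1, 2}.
a · b ≡ x^2 + 1 (mod f(x))

Multiply in F_3[x]: a(x)·b(x) = (x^2 + x + 1)·(x + 2) = x^3 + 2. This has degree ≥ 3, so divide by f(x) over F_3: x^3 + 2 = (1)·(x^3 + 2x^2 + 1) + (x^2 + 1). Hence a·b ≡ x^2 + 1 (mod f). (F_3[x]/(f) is a field with 3^3 = 27 elements since f is irreducible of degree 3.)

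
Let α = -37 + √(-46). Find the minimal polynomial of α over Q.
m_α(x) = x^2 + 74x + 1415

From α + 37 = √(-46), squaring gives (α + 37)^2 = -46, i.e. α^2 + 74α + 1369 = -46, so α^2 + 74α + 1415 = 0. The discriminant of x^2 + 74x + 1415 is (74)^2 - 4·(1415) = 5476 - 5660 = -184, and 4·(-46) is not a perfect square in Q since -46 is squarefree and ≠ 1. Hence x^2 + 74x + 1415 is irreducible over Q and is the minimal polynomial of α.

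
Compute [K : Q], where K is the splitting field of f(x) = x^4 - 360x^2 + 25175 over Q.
[K : Q] = 4

Solving the quadratic in x^2: x^2 = (360 ± √(360^2 - 4·25175))/2 = (360 ± √28900)/2 = (360 ± 170)/2, giving x^2 = 265 or x^2 = 95. So f(x) = (x^2 - 265)(x^2 - 95) and the roots of f are ±√265, ±√95. Hence the splitting field is K = Q(√265, √95). Since 265 and 95 are distinct squarefree integers > 1, their product 25175 is not a perfect square, so √95 ∉ Q(√265). By the tower law [K:Q] = [Q(√265,√95):Q(√265)] · [Q(√265):Q] = 2 · 2 = 4.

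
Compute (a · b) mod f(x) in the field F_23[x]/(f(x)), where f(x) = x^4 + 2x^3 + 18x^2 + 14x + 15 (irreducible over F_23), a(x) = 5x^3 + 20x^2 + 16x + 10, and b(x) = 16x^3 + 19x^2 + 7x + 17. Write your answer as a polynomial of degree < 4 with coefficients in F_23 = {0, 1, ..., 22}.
a · b ≡ 21x^3 + 11x^2 + 2x + 12 (mod f(x))

Multiply in F_23[x]: a(x)·b(x) = (5x^3 + 20x^2 + 16x + 10)·(16x^3 + 19x^2 + 7x + 17) = 11x^6 + x^5 + 4x^4 + 22x^3 + 21x^2 + 20x + 9. This has degree ≥ 4, so divide by f(x) over F_23: 11x^6 + x^5 + 4x^4 + 22x^3 + 21x^2 + 20x + 9 = (11x^2 + 2x + 9)·(x^4 + 2x^3 + 18x^2 + 14x + 15) + (21x^3 + 11x^2 + 2x + 12). Hence a·b ≡ 21x^3 + 11x^2 + 2x + 12 (mod f). (F_23[x]/(f) is a field with 23^4 = 279841 elements since f is irreducible of degree 4.)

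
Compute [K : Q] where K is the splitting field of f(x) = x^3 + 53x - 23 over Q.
[K : Q] = 6

By the rational root test, any rational root of the monic integer polynomial f(x) = x^3 + 53x - 23 must be an integer dividing the constant term -23, i.e. one of ±{1, 23}. Evaluating: f(1) = 31, f(-1) = -77, f(23) = 13363, f(-23) = -13409; none is 0, so f has no rational root and is therefore irreducible over Q (a cubic with no linear factor over a field is irreducible). For an irreducible cubic, the Galois group is A_3 or S_3 according as the discriminant disc(f) = -4a^3 - 27b^2 = -4·(53)^3 - 27·(-23)^2 = -609791 is or is not a square in Q. Here disc(f) = -609791 is not a perfect square in Q, so the Galois group of f over Q is not contained in A_3 and must be all of S_3. The splitting field has degree |S_3| = 6 over Q, so [K : Q] = 6.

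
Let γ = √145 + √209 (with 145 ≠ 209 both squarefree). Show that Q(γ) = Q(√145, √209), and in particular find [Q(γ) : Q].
[Q(γ) : Q] = 4 (equivalently, Q(γ) = Q(√145, √209))

Obviously Q(γ) ⊆ Q(√145, √209), and [Q(√145, √209):Q] = 4 (since 145, 209 are distinct squarefree integers > 1 with 30305 not a perfect square). To show equality we compute the minimal polynomial of γ. From γ = √145 + √209: γ^2 = 145 + 2√(30305) + 209 = 354 + 2√(30305), so γ^2 - 354 = 2√(30305); squaring, (γ^2 - 354)^2 = 4·30305, i.e. γ^4 - 708γ^2 + 125316 - 121220 = 0, i.e. γ^4 - 708γ^2 + 4096 = 0. So γ is a root of x^4 - 708x^2 + 4096. This polynomial is irreducible over Q: it has no rational root (each ±√145 ± √209 is irrational), and any factorization into two quadratics over Q would force √(30305) ∈ Q (pairing opposite roots) or √145, √209 ∈ Q (other pairings), all impossible. Hence [Q(γ):Q] = 4 = [Q(√145, √209):Q], so Q(γ) = Q(√145, √209).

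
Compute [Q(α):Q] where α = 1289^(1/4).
[Q(α):Q] = 4

α is a root of x^4 - 1289. By Eisenstein's criterion at the prime p = 1289 (which divides the constant term 1289 but p^2 = 1661521 does not, since 1289 is squarefree), x^4 - 1289 is irreducible over Q. Hence [Q(α):Q] = 4.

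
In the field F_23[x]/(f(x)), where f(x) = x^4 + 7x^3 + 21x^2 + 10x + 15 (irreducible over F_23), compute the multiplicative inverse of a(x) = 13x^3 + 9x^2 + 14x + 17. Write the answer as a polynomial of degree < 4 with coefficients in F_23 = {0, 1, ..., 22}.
a(x)^(-1) ≡ 11x^3 + 10x^2 + 13x + 22 (mod f(x))

Since f is irreducible over F_23, F_23[x]/(f) is a field and a(x) ≠ 0 has an inverse. Apply the extended Euclidean algorithm to f(x) and a(x) in F_23[x]: f(x) = (16x + 16)·a(x) + (21x^2 + 20x + 19);  a(x) = (5x + 11)·(21x^2 + 20x + 19) + (21x + 15);  (21x^2 + 20x + 19) = (x + 9)·(21x + 15) + (22). The last nonzero remainder is the constant 22 = gcd(f, a) in F_23. Back-substituting through the division chain expresses 22 = s(x)·a(x) + t(x)·f(x) with s(x) ≡ 12x^3 + 13x^2 + 10x + 1 (mod f), so (12x^3 + 13x^2 + 10x + 1)·a(x) ≡ 22 (mod f). Multiplying by 22^(-1) ≡ 22 in F_23 gives a(x)^(-1) ≡ 22·(12x^3 + 13x^2 + 10x + 1) ≡ 11x^3 + 10x^2 + 13x + 22 (mod f). Check: (13x^3 + 9x^2 + 14x + 17)·(11x^3 + 10x^2 + 13x + 22) = 5x^6 + 22x^5 + 22x^4 + 17x^3 + 21x^2 + 6 ≡ 1 (mod x^4 + 7x^3 + 21x^2 + 10x + 15).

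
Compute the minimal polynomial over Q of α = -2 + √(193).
m_α(x) = x^2 + 4x - 189

From α + 2 = √(193), squaring gives (α + 2)^2 = 193, i.e. α^2 + 4α + 4 = 193, so α^2 + 4α - 189 = 0. The discriminant of x^2 + 4x - 189 is (4)^2 - 4·(-189) = 16 + 756 = 772, and 4·(193) is not a perfect square in Q since 193 is squarefree and ≠ 1. Hence x^2 + 4x - 189 is irreducible over Q and is the minimal polynomial of α.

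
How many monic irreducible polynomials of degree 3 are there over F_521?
There are 47140080 monic irreducible polynomials of degree 3 over F_521

Each element of F_{521^3} that lies in no proper subfield is a root of exactly one monic irreducible of degree 3 over F_521, and each such polynomial has 3 distinct roots in F_{521^3}. By Möbius inversion the count is N_521(3) = (1/3) Σ_{d|3} μ(3/d) · 521^d = (1/3)(μ(3)·521^1 + μ(1)·521^3) = 141420240/3 = 47140080.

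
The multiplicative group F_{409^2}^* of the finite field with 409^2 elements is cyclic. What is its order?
|F_{409^2}^*| = 167280

F_{409^2} has 409^2 = 167281 elements; its multiplicative group consists of all nonzero elements, so |F_{409^2}^*| = 167281 - 1 = 167280. (It is cyclic since any finite subgroup of the multiplicative group of a field is cyclic.)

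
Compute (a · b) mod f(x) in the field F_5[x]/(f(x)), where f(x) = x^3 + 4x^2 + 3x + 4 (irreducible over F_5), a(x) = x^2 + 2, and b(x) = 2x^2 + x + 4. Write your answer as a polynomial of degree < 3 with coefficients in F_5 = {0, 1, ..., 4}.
a · b ≡ 1 (mod f(x))

Multiply in F_5[x]: a(x)·b(x) = (x^2 + 2)·(2x^2 + x + 4) = 2x^4 + x^3 + 3x^2 + 2x + 3. This has degree ≥ 3, so divide by f(x) over F_5: 2x^4 + x^3 + 3x^2 + 2x + 3 = (2x + 3)·(x^3 + 4x^2 + 3x + 4) + (1). Hence a·b ≡ 1 (mod f). (F_5[x]/(f) is a field with 5^3 = 125 elements since f is irreducible of degree 3.)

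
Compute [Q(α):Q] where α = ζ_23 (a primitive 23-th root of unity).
[Q(α):Q] = 22

The minimal polynomial of ζ_23 over Q is the 23-th cyclotomic polynomial Φ_23(x), which is irreducible over Q and has degree φ(23) = 22. Hence [Q(α):Q] = φ(23) = 22.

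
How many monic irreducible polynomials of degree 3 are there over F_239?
There are 4550560 monic irreducible polynomials of degree 3 over F_239

Each element of F_{239^3} that lies in no proper subfield is a root of exactly one monic irreducible of degree 3 over F_239, and each such polynomial has 3 distinct roots in F_{239^3}. By Möbius inversion the count is N_239(3) = (1/3) Σ_{d|3} μ(3/d) · 239^d = (1/3)(μ(3)·239^1 + μ(1)·239^3) = 13651680/3 = 4550560.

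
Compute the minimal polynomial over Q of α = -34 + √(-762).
m_α(x) = x^2 + 68x + 1918

From α + 34 = √(-762), squaring gives (α + 34)^2 = -762, i.e. α^2 + 68α + 1156 = -762, so α^2 + 68α + 1918 = 0. The discriminant of x^2 + 68x + 1918 is (68)^2 - 4·(1918) = 4624 - 7672 = -3048, and 4·(-762) is not a perfect square in Q since -762 is squarefree and ≠ 1. Hence x^2 + 68x + 1918 is irreducible over Q and is the minimal polynomial of α.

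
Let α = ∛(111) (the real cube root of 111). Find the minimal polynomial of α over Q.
m_α(x) = x^3 - 111

α satisfies α^3 = 111, so x^3 - 111 annihilates α. By the rational root test, a rational root p/q (in lowest terms) of x^3 - 111 would satisfy p^3 = 111 q^3, forcing q = 1 and p^3 = 111; but 111 is not a perfect cube, contradiction. A monic cubic over Q with no rational root is irreducible (any nontrivial factorization would include a linear factor). Hence x^3 - 111 is the minimal polynomial of α, and in particular [Q(α):Q] = 3.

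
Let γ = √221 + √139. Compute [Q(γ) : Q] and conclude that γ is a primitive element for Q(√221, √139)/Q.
[Q(γ) : Q] = 4 (equivalently, Q(γ) = Q(√221, √139))

Obviously Q(γ) ⊆ Q(√221, √139), and [Q(√221, √139):Q] = 4 (since 221, 139 are distinct squarefree integers > 1 with 30719 not a perfect square). To show equality we compute the minimal polynomial of γ. From γ = √221 + √139: γ^2 = 221 + 2√(30719) + 139 = 360 + 2√(30719), so γ^2 - 360 = 2√(30719); squaring, (γ^2 - 360)^2 = 4·30719, i.e. γ^4 - 720γ^2 + 129600 - 122876 = 0, i.e. γ^4 - 720γ^2 + 6724 = 0. So γ is a root of x^4 - 720x^2 + 6724. This polynomial is irreducible over Q: it has no rational root (each ±√221 ± √139 is irrational), and any factorization into two quadratics over Q would force √(30719) ∈ Q (pairing opposite roots) or √221, √139 ∈ Q (other pairings), all impossible. Hence [Q(γ):Q] = 4 = [Q(√221, √139):Q], so Q(γ) = Q(√221, √139).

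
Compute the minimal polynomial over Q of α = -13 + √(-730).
m_α(x) = x^2 + 26x + 899

From α + 13 = √(-730), squaring gives (α + 13)^2 = -730, i.e. α^2 + 26α + 169 = -730, so α^2 + 26α + 899 = 0. The discriminant of x^2 + 26x + 899 is (26)^2 - 4·(899) = 676 - 3596 = -2920, and 4·(-730) is not a perfect square in Q since -730 is squarefree and ≠ 1. Hence x^2 + 26x + 899 is irreducible over Q and is the minimal polynomial of α.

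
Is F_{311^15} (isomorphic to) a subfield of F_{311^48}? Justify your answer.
No: F_{311^15} is not a subfield of F_{311^48}

F_{p^m} embeds in F_{p^n} iff m | n. Here 15 ∤ 48 (since 48 = 3·15 + 3 with remainder 3 ≠ 0), so F_{311^15} is not a subfield of F_{311^48}. Equivalently: if it were, the tower law would give 15 = [F_{311^15}:F_311] dividing [F_{311^48}:F_311] = 48, contradiction.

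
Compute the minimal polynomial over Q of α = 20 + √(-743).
m_α(x) = x^2 - 40x + 1143

From α - 20 = √(-743), squaring gives (α - 20)^2 = -743, i.e. α^2 - 40α + 400 = -743, so α^2 - 40α + 1143 = 0. The discriminant of x^2 - 40x + 1143 is (-40)^2 - 4·(1143) = 1600 - 4572 = -2972, and 4·(-743) is not a perfect square in Q since -743 is squarefree and ≠ 1. Hence x^2 - 40x + 1143 is irreducible over Q and is the minimal polynomial of α.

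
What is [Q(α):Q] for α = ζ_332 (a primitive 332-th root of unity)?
[Q(α):Q] = 164

The minimal polynomial of ζ_332 over Q is the 332-th cyclotomic polynomial Φ_332(x), which is irreducible over Q and has degree φ(332) = 164. Hence [Q(α):Q] = φ(332) = 164.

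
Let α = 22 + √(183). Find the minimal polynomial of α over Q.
m_α(x) = x^2 - 44x + 301

From α - 22 = √(183), squaring gives (α - 22)^2 = 183, i.e. α^2 - 44α + 484 = 183, so α^2 - 44α + 301 = 0. The discriminant of x^2 - 44x + 301 is (-44)^2 - 4·(301) = 1936 - 1204 = 732, and 4·(183) is not a perfect square in Q since 183 is squarefree and ≠ 1. Hence x^2 - 44x + 301 is irreducible over Q and is the minimal polynomial of α.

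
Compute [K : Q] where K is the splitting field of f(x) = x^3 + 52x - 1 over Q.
[K : Q] = 6

By the rational root test, any rational root of the monic integer polynomial f(x) = x^3 + 52x - 1 must be an integer dividing the constant term -1, i.e. one of ±{1}. Evaluating: f(1) = 52, f(-1) = -54; none is 0, so f has no rational root and is therefore irreducible over Q (a cubic with no linear factor over a field is irreducible). For an irreducible cubic, the Galois group is A_3 or S_3 according as the discriminant disc(f) = -4a^3 - 27b^2 = -4·(52)^3 - 27·(-1)^2 = -562459 is or is not a square in Q. Here disc(f) = -562459 is not a perfect square in Q, so the Galois group of f over Q is not contained in A_3 and must be all of S_3. The splitting field has degree |S_3| = 6 over Q, so [K : Q] = 6.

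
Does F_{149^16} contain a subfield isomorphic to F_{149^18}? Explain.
No: F_{149^18} is not a subfield of F_{149^16}

F_{p^m} embeds in F_{p^n} iff m | n. Here 18 ∤ 16 (since 16 = 0·18 + 16 with remainder 16 ≠ 0), so F_{149^18} is not a subfield of F_{149^16}. Equivalently: if it were, the tower law would give 18 = [F_{149^18}:F_149] dividing [F_{149^16}:F_149] = 16, contradiction.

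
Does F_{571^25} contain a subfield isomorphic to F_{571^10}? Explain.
No: F_{571^10} is not a subfield of F_{571^25}

F_{p^m} embeds in F_{p^n} iff m | n. Here 10 ∤ 25 (since 25 = 2·10 + 5 with remainder 5 ≠ 0), so F_{571^10} is not a subfield of F_{571^25}. Equivalently: if it were, the tower law would give 10 = [F_{571^10}:F_571] dividing [F_{571^25}:F_571] = 25, contradiction.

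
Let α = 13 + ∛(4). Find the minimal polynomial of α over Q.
m_α(x) = x^3 - 39x^2 + 507x - 2201

Set β = α - 13 = ∛(4), so β^3 = 4. Then (α - 13)^3 - 4 = 0, i.e. α is a root of g(x) = (x - 13)^3 - 4 = x^3 - 39x^2 + 507x - 2201. Since g(x) = h(x - 13) where h(x) = x^3 - 4, and h is irreducible over Q (because 4 is not a perfect cube, so h has no rational root, and a monic cubic with no rational root is irreducible), g is also irreducible (irreducibility is preserved under the substitution x → x - 13). Hence m_α(x) = x^3 - 39x^2 + 507x - 2201.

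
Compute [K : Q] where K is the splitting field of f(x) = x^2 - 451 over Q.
[K : Q] = 2

f(x) = x^2 - 451 factors as (x - √451)(x + √451). The splitting field is K = Q(√451). Since 451 is squarefree and > 1, it is not a perfect square, so x^2 - 451 is irreducible over Q and [Q(√451) : Q] = 2. Hence [K : Q] = 2.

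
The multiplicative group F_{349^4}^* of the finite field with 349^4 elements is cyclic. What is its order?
|F_{349^4}^*| = 14835483600

F_{349^4} has 349^4 = 14835483601 elements; its multiplicative group consists of all nonzero elements, so |F_{349^4}^*| = 14835483601 - 1 = 14835483600. (It is cyclic since any finite subgroup of the multiplicative group of a field is cyclic.)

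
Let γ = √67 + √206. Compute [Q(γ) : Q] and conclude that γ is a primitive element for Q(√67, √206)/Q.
[Q(γ) : Q] = 4 (equivalently, Q(γ) = Q(√67, √206))

Obviously Q(γ) ⊆ Q(√67, √206), and [Q(√67, √206):Q] = 4 (since 67, 206 are distinct squarefree integers > 1 with 13802 not a perfect square). To show equality we compute the minimal polynomial of γ. From γ = √67 + √206: γ^2 = 67 + 2√(13802) + 206 = 273 + 2√(13802), so γ^2 - 273 = 2√(13802); squaring, (γ^2 - 273)^2 = 4·13802, i.e. γ^4 - 546γ^2 + 74529 - 55208 = 0, i.e. γ^4 - 546γ^2 + 19321 = 0. So γ is a root of x^4 - 546x^2 + 19321. This polynomial is irreducible over Q: it has no rational root (each ±√67 ± √206 is irrational), and any factorization into two quadratics over Q would force √(13802) ∈ Q (pairing opposite roots) or √67, √206 ∈ Q (other pairings), all impossible. Hence [Q(γ):Q] = 4 = [Q(√67, √206):Q], so Q(γ) = Q(√67, √206).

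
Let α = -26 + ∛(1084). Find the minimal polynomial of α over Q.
m_α(x) = x^3 + 78x^2 + 2028x + 16492

Set β = α + 26 = ∛(1084), so β^3 = 1084. Then (α + 26)^3 - 1084 = 0, i.e. α is a root of g(x) = (x + 26)^3 - 1084 = x^3 + 78x^2 + 2028x + 16492. Since g(x) = h(x + 26) where h(x) = x^3 - 1084, and h is irreducible over Q (because 1084 is not a perfect cube, so h has no rational root, and a monic cubic with no rational root is irreducible), g is also irreducible (irreducibility is preserved under the substitution x → x + 26). Hence m_α(x) = x^3 + 78x^2 + 2028x + 16492.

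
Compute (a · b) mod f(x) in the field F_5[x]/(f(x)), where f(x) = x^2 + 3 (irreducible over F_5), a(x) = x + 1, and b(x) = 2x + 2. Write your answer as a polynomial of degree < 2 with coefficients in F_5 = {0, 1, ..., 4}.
a · b ≡ 4x + 1 (mod f(x))

Multiply in F_5[x]: a(x)·b(x) = (x + 1)·(2x + 2) = 2x^2 + 4x + 2. This has degree ≥ 2, so divide by f(x) over F_5: 2x^2 + 4x + 2 = (2)·(x^2 + 3) + (4x + 1). Hence a·b ≡ 4x + 1 (mod f). (F_5[x]/(f) is a field with 5^2 = 25 elements since f is irreducible of degree 2.)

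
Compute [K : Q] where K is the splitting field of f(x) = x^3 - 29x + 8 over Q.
[K : Q] = 6

By the rational root test, any rational root of the monic integer polynomial f(x) = x^3 - 29x + 8 must be an integer dividing the constant term 8, i.e. one of ±{1, 2, 4, 8}. Evaluating: f(1) = -20, f(-1) = 36, f(2) = -42, f(-2) = 58, f(4) = -44, f(-4) = 60, f(8) = 288, f(-8) = -272; none is 0, so f has no rational root and is therefore irreducible over Q (a cubic with no linear factor over a field is irreducible). For an irreducible cubic, the Galois group is A_3 or S_3 according as the discriminant disc(f) = -4a^3 - 27b^2 = -4·(-29)^3 - 27·(8)^2 = 95828 is or is not a square in Q. Here disc(f) = 95828 is not a perfect square in Q, so the Galois group of f over Q is not contained in A_3 and must be all of S_3. The splitting field has degree |S_3| = 6 over Q, so [K : Q] = 6.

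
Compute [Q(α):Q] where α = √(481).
[Q(α):Q] = 2

[Q(α):Q] equals the degree of the minimal polynomial of α. Here α^2 = 481 and x^2 - 481 is irreducible (d = 481 is squarefree, ≠ 1, hence not a square), so deg(m_α) = 2. Thus [Q(α):Q] = 2.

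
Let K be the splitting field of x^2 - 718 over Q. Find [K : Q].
[K : Q] = 2

f(x) = x^2 - 718 factors as (x - √718)(x + √718). The splitting field is K = Q(√718). Since 718 is squarefree and > 1, it is not a perfect square, so x^2 - 718 is irreducible over Q and [Q(√718) : Q] = 2. Hence [K : Q] = 2.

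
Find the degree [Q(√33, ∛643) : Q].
[Q(√33, ∛643) : Q] = 6

Let L = Q(√33, ∛643). Since Q(√33) ⊂ L and [Q(√33):Q] = 2, the tower law gives 2 | [L:Q]. Likewise Q(∛643) ⊂ L with [Q(∛643):Q] = 3 (because 643 is not a perfect cube), so 3 | [L:Q]. As gcd(2,3) = 1, [L:Q] is divisible by 6. Conversely L is generated over Q by √33 and ∛643, so [L:Q] ≤ 2·3 = 6. Therefore [Q(√33, ∛643) : Q] = 6.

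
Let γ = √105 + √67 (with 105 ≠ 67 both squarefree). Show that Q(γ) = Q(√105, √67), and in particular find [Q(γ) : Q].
[Q(γ) : Q] = 4 (equivalently, Q(γ) = Q(√105, √67))

Obviously Q(γ) ⊆ Q(√105, √67), and [Q(√105, √67):Q] = 4 (since 105, 67 are distinct squarefree integers > 1 with 7035 not a perfect square). To show equality we compute the minimal polynomial of γ. From γ = √105 + √67: γ^2 = 105 + 2√(7035) + 67 = 172 + 2√(7035), so γ^2 - 172 = 2√(7035); squaring, (γ^2 - 172)^2 = 4·7035, i.e. γ^4 - 344γ^2 + 29584 - 28140 = 0, i.e. γ^4 - 344γ^2 + 1444 = 0. So γ is a root of x^4 - 344x^2 + 1444. This polynomial is irreducible over Q: it has no rational root (each ±√105 ± √67 is irrational), and any factorization into two quadratics over Q would force √(7035) ∈ Q (pairing opposite roots) or √105, √67 ∈ Q (other pairings), all impossible. Hence [Q(γ):Q] = 4 = [Q(√105, √67):Q], so Q(γ) = Q(√105, √67).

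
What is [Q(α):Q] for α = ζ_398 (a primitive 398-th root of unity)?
[Q(α):Q] = 198

The minimal polynomial of ζ_398 over Q is the 398-th cyclotomic polynomial Φ_398(x), which is irreducible over Q and has degree φ(398) = 198. Hence [Q(α):Q] = φ(398) = 198.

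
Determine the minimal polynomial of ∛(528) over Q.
m_α(x) = x^3 - 528

α satisfies α^3 = 528, so x^3 - 528 annihilates α. By the rational root test, a rational root p/q (in lowest terms) of x^3 - 528 would satisfy p^3 = 528 q^3, forcing q = 1 and p^3 = 528; but 528 is not a perfect cube, contradiction. A monic cubic over Q with no rational root is irreducible (any nontrivial factorization would include a linear factor). Hence x^3 - 528 is the minimal polynomial of α, and in particular [Q(α):Q] = 3.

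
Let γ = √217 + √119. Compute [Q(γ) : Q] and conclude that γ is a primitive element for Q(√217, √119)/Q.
[Q(γ) : Q] = 4 (equivalently, Q(γ) = Q(√217, √119))

Obviously Q(γ) ⊆ Q(√217, √119), and [Q(√217, √119):Q] = 4 (since 217, 119 are distinct squarefree integers > 1 with 25823 not a perfect square). To show equality we compute the minimal polynomial of γ. From γ = √217 + √119: γ^2 = 217 + 2√(25823) + 119 = 336 + 2√(25823), so γ^2 - 336 = 2√(25823); squaring, (γ^2 - 336)^2 = 4·25823, i.e. γ^4 - 672γ^2 + 112896 - 103292 = 0, i.e. γ^4 - 672γ^2 + 9604 = 0. So γ is a root of x^4 - 672x^2 + 9604. This polynomial is irreducible over Q: it has no rational root (each ±√217 ± √119 is irrational), and any factorization into two quadratics over Q would force √(25823) ∈ Q (pairing opposite roots) or √217, √119 ∈ Q (other pairings), all impossible. Hence [Q(γ):Q] = 4 = [Q(√217, √119):Q], so Q(γ) = Q(√217, √119).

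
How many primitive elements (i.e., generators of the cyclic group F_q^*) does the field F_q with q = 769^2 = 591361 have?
There are φ(591360) = 122880 primitive elements

F_q^* is cyclic of order q - 1 = 591360. A cyclic group of order m has exactly φ(m) generators. Here m = 591360 = 2^9 · 3 · 5 · 7 · 11, so the number of primitive elements is φ(591360) = 122880.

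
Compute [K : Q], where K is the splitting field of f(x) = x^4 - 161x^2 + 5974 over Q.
[K : Q] = 4

Solving the quadratic in x^2: x^2 = (161 ± √(161^2 - 4·5974))/2 = (161 ± √2025)/2 = (161 ± 45)/2, giving x^2 = 58 or x^2 = 103. So f(x) = (x^2 - 58)(x^2 - 103) and the roots of f are ±√58, ±√103. Hence the splitting field is K = Q(√58, √103). Since 58 and 103 are distinct squarefree integers > 1, their product 5974 is not a perfect square, so √103 ∉ Q(√58). By the tower law [K:Q] = [Q(√58,√103):Q(√58)] · [Q(√58):Q] = 2 · 2 = 4.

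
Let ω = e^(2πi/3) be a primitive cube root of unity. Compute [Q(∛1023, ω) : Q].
[Q(∛1023, ω) : Q] = 6

[Q(∛1023):Q] = 3 (min poly x^3 - 1023, irreducible since 1023 is not a perfect cube). [Q(ω):Q] = 2 (min poly x^2 + x + 1). Since Q(∛1023) ⊂ R and ω ∉ R, we have ω ∉ Q(∛1023), so x^2 + x + 1 remains irreducible over Q(∛1023) and [Q(∛1023, ω) : Q(∛1023)] = 2. By the tower law, [Q(∛1023, ω) : Q] = 3 · 2 = 6. (In fact Q(∛1023, ω) is the splitting field of x^3 - 1023 over Q.)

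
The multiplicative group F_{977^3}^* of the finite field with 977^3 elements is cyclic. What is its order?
|F_{977^3}^*| = 932574832

F_{977^3} has 977^3 = 932574833 elements; its multiplicative group consists of all nonzero elements, so |F_{977^3}^*| = 932574833 - 1 = 932574832. (It is cyclic since any finite subgroup of the multiplicative group of a field is cyclic.)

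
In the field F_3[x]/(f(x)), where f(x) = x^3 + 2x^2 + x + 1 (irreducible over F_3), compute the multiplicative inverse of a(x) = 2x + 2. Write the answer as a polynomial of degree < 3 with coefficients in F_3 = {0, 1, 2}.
a(x)^(-1) ≡ x^2 + x (mod f(x))

Since f is irreducible over F_3, F_3[x]/(f) is a field and a(x) ≠ 0 has an inverse. Apply the extended Euclidean algorithm to f(x) and a(x) in F_3[x]: f(x) = (2x^2 + 2x)·a(x) + (1). The last nonzero remainder is the constant 1 = gcd(f, a) in F_3. Back-substituting through the division chain expresses 1 = s(x)·a(x) + t(x)·f(x) with s(x) ≡ x^2 + x (mod f), so a(x)^(-1) ≡ s(x) = x^2 + x (mod f). Check: (2x + 2)·(x^2 + x) = 2x^3 + x^2 + 2x ≡ 1 (mod x^3 + 2x^2 + x + 1).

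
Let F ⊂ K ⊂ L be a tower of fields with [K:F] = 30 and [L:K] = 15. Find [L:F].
[L:F] = 450

The tower law says that for any tower of field extensions F ⊂ K ⊂ L with finite degrees, [L:F] = [L:K] · [K:F]. Here this gives [L:F] = 15 · 30 = 450.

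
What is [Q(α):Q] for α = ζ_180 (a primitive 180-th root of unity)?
[Q(α):Q] = 48

The minimal polynomial of ζ_180 over Q is the 180-th cyclotomic polynomial Φ_180(x), which is irreducible over Q and has degree φ(180) = 48. Hence [Q(α):Q] = φ(180) = 48.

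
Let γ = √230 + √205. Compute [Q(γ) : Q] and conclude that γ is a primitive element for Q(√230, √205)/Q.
[Q(γ) : Q] = 4 (equivalently, Q(γ) = Q(√230, √205))

Obviously Q(γ) ⊆ Q(√230, √205), and [Q(√230, √205):Q] = 4 (since 230, 205 are distinct squarefree integers > 1 with 47150 not a perfect square). To show equality we compute the minimal polynomial of γ. From γ = √230 + √205: γ^2 = 230 + 2√(47150) + 205 = 435 + 2√(47150), so γ^2 - 435 = 2√(47150); squaring, (γ^2 - 435)^2 = 4·47150, i.e. γ^4 - 870γ^2 + 189225 - 188600 = 0, i.e. γ^4 - 870γ^2 + 625 = 0. So γ is a root of x^4 - 870x^2 + 625. This polynomial is irreducible over Q: it has no rational root (each ±√230 ± √205 is irrational), and any factorization into two quadratics over Q would force √(47150) ∈ Q (pairing opposite roots) or √230, √205 ∈ Q (other pairings), all impossible. Hence [Q(γ):Q] = 4 = [Q(√230, √205):Q], so Q(γ) = Q(√230, √205).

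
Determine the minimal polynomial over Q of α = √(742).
m_α(x) = x^2 - 742

α satisfies α^2 - 742 = 0, so x^2 - 742 annihilates α. Since d = 742 is squarefree and ≠ 1, it is not a perfect square in Q, so x^2 - 742 has no rational root and is therefore irreducible over Q (a degree-2 polynomial over a field is irreducible iff it has no root). Hence m_α(x) = x^2 - 742.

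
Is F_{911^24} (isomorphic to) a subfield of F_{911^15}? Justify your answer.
No: F_{911^24} is not a subfield of F_{911^15}

F_{p^m} embeds in F_{p^n} iff m | n. Here 24 ∤ 15 (since 15 = 0·24 + 15 with remainder 15 ≠ 0), so F_{911^24} is not a subfield of F_{911^15}. Equivalently: if it were, the tower law would give 24 = [F_{911^24}:F_911] dividing [F_{911^15}:F_911] = 15, contradiction.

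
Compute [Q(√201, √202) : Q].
[Q(√201, √202) : Q] = 4

[Q(√201):Q] = 2 (min poly x^2 - 201, irreducible since 201 is squarefree > 1). For the top step, suppose √202 ∈ Q(√201), say √202 = c + d√201 with c, d ∈ Q. Squaring: 202 = c^2 + 201d^2 + 2cd√201. Since √201 ∉ Q this forces 2cd = 0. If d = 0 then √202 = c ∈ Q, contradicting 202 squarefree > 1. If c = 0 then 202 = 201d^2, so 201·202 = (201d)^2 is a perfect square in Q — but 201·202 = 40602 is not a perfect square (since 201 and 202 are distinct squarefree integers). Contradiction. Hence √202 ∉ Q(√201), so x^2 - 202 stays irreducible over Q(√201) and [Q(√201, √202) : Q(√201)] = 2. By the tower law, [Q(√201, √202) : Q] = 2 · 2 = 4.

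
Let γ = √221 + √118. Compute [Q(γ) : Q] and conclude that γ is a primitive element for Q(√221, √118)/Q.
[Q(γ) : Q] = 4 (equivalently, Q(γ) = Q(√221, √118))

Obviously Q(γ) ⊆ Q(√221, √118), and [Q(√221, √118):Q] = 4 (since 221, 118 are distinct squarefree integers > 1 with 26078 not a perfect square). To show equality we compute the minimal polynomial of γ. From γ = √221 + √118: γ^2 = 221 + 2√(26078) + 118 = 339 + 2√(26078), so γ^2 - 339 = 2√(26078); squaring, (γ^2 - 339)^2 = 4·26078, i.e. γ^4 - 678γ^2 + 114921 - 104312 = 0, i.e. γ^4 - 678γ^2 + 10609 = 0. So γ is a root of x^4 - 678x^2 + 10609. This polynomial is irreducible over Q: it has no rational root (each ±√221 ± √118 is irrational), and any factorization into two quadratics over Q would force √(26078) ∈ Q (pairing opposite roots) or √221, √118 ∈ Q (other pairings), all impossible. Hence [Q(γ):Q] = 4 = [Q(√221, √118):Q], so Q(γ) = Q(√221, √118).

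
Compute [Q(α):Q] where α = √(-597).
[Q(α):Q] = 2

[Q(α):Q] equals the degree of the minimal polynomial of α. Here α^2 = -597 and x^2 + 597 is irreducible (d = -597 is squarefree, ≠ 1, hence not a square), so deg(m_α) = 2. Thus [Q(α):Q] = 2.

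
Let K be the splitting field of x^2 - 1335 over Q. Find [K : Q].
[K : Q] = 2

f(x) = x^2 - 1335 factors as (x - √1335)(x + √1335). The splitting field is K = Q(√1335). Since 1335 is squarefree and > 1, it is not a perfect square, so x^2 - 1335 is irreducible over Q and [Q(√1335) : Q] = 2. Hence [K : Q] = 2.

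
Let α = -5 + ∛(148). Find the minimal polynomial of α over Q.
m_α(x) = x^3 + 15x^2 + 75x - 23

Set β = α + 5 = ∛(148), so β^3 = 148. Then (α + 5)^3 - 148 = 0, i.e. α is a root of g(x) = (x + 5)^3 - 148 = x^3 + 15x^2 + 75x - 23. Since g(x) = h(x + 5) where h(x) = x^3 - 148, and h is irreducible over Q (because 148 is not a perfect cube, so h has no rational root, and a monic cubic with no rational root is irreducible), g is also irreducible (irreducibility is preserved under the substitution x → x + 5). Hence m_α(x) = x^3 + 15x^2 + 75x - 23.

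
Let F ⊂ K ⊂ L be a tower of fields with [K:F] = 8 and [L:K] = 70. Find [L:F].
[L:F] = 560

The tower law says that for any tower of field extensions F ⊂ K ⊂ L with finite degrees, [L:F] = [L:K] · [K:F]. Here this gives [L:F] = 70 · 8 = 560.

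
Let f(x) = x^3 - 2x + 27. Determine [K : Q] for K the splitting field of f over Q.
[K : Q] = 6

By the rational root test, any rational root of the monic integer polynomial f(x) = x^3 - 2x + 27 must be an integer dividing the constant term 27, i.e. one of ±{1, 3, 9, 27}. Evaluating: f(1) = 26, f(-1) = 28, f(3) = 48, f(-3) = 6, f(9) = 738, f(-9) = -684, f(27) = 19656, f(-27) = -19602; none is 0, so f has no rational root and is therefore irreducible over Q (a cubic with no linear factor over a field is irreducible). For an irreducible cubic, the Galois group is A_3 or S_3 according as the discriminant disc(f) = -4a^3 - 27b^2 = -4·(-2)^3 - 27·(27)^2 = -19651 is or is not a square in Q. Here disc(f) = -19651 is not a perfect square in Q, so the Galois group of f over Q is not contained in A_3 and must be all of S_3. The splitting field has degree |S_3| = 6 over Q, so [K : Q] = 6.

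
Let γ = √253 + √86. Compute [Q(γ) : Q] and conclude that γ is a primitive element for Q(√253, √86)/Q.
[Q(γ) : Q] = 4 (equivalently, Q(γ) = Q(√253, √86))

Obviously Q(γ) ⊆ Q(√253, √86), and [Q(√253, √86):Q] = 4 (since 253, 86 are distinct squarefree integers > 1 with 21758 not a perfect square). To show equality we compute the minimal polynomial of γ. From γ = √253 + √86: γ^2 = 253 + 2√(21758) + 86 = 339 + 2√(21758), so γ^2 - 339 = 2√(21758); squaring, (γ^2 - 339)^2 = 4·21758, i.e. γ^4 - 678γ^2 + 114921 - 87032 = 0, i.e. γ^4 - 678γ^2 + 27889 = 0. So γ is a root of x^4 - 678x^2 + 27889. This polynomial is irreducible over Q: it has no rational root (each ±√253 ± √86 is irrational), and any factorization into two quadratics over Q would force √(21758) ∈ Q (pairing opposite roots) or √253, √86 ∈ Q (other pairings), all impossible. Hence [Q(γ):Q] = 4 = [Q(√253, √86):Q], so Q(γ) = Q(√253, √86).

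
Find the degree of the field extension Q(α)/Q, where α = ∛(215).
[Q(α):Q] = 3

The minimal polynomial of α is x^3 - 215, irreducible over Q since 215 is not a perfect cube (so x^3 - 215 has no rational root). Hence [Q(α):Q] = deg(m_α) = 3.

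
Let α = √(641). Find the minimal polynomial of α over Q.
m_α(x) = x^2 - 641

α satisfies α^2 - 641 = 0, so x^2 - 641 annihilates α. Since d = 641 is squarefree and ≠ 1, it is not a perfect square in Q, so x^2 - 641 has no rational root and is therefore irreducible over Q (a degree-2 polynomial over a field is irreducible iff it has no root). Hence m_α(x) = x^2 - 641.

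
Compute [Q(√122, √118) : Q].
[Q(√122, √118) : Q] = 4

[Q(√122):Q] = 2 (min poly x^2 - 122, irreducible since 122 is squarefree > 1). For the top step, suppose √118 ∈ Q(√122), say √118 = c + d√122 with c, d ∈ Q. Squaring: 118 = c^2 + 122d^2 + 2cd√122. Since √122 ∉ Q this forces 2cd = 0. If d = 0 then √118 = c ∈ Q, contradicting 118 squarefree > 1. If c = 0 then 118 = 122d^2, so 122·118 = (122d)^2 is a perfect square in Q — but 122·118 = 14396 is not a perfect square (since 122 and 118 are distinct squarefree integers). Contradiction. Hence √118 ∉ Q(√122), so x^2 - 118 stays irreducible over Q(√122) and [Q(√122, √118) : Q(√122)] = 2. By the tower law, [Q(√122, √118) : Q] = 2 · 2 = 4.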